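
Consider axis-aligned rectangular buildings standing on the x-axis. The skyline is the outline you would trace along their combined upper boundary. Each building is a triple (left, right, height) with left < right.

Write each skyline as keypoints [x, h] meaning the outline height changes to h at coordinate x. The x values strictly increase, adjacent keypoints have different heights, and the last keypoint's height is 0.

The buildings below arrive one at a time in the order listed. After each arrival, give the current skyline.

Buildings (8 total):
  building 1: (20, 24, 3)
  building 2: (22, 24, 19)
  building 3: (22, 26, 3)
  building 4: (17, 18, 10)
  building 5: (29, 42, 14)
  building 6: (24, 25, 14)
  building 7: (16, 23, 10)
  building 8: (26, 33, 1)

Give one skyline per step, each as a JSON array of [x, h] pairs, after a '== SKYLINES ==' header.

== SKYLINES ==
[[20,3],[24,0]]
[[20,3],[22,19],[24,0]]
[[20,3],[22,19],[24,3],[26,0]]
[[17,10],[18,0],[20,3],[22,19],[24,3],[26,0]]
[[17,10],[18,0],[20,3],[22,19],[24,3],[26,0],[29,14],[42,0]]
[[17,10],[18,0],[20,3],[22,19],[24,14],[25,3],[26,0],[29,14],[42,0]]
[[16,10],[22,19],[24,14],[25,3],[26,0],[29,14],[42,0]]
[[16,10],[22,19],[24,14],[25,3],[26,1],[29,14],[42,0]]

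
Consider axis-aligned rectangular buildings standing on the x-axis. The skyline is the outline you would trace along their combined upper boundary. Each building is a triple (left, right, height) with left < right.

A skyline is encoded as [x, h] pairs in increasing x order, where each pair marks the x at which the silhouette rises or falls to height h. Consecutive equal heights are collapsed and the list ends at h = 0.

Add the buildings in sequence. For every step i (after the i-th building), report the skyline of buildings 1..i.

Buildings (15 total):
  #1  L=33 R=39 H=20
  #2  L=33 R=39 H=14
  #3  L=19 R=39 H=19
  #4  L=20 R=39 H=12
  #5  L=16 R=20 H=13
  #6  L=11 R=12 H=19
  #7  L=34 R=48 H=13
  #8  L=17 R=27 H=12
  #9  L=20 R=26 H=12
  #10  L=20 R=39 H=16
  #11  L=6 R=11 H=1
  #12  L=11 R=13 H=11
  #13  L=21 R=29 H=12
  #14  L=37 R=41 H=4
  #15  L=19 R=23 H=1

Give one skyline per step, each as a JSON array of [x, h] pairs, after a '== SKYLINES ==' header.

== SKYLINES ==
[[33,20],[39,0]]
[[33,20],[39,0]]
[[19,19],[33,20],[39,0]]
[[19,19],[33,20],[39,0]]
[[16,13],[19,19],[33,20],[39,0]]
[[11,19],[12,0],[16,13],[19,19],[33,20],[39,0]]
[[11,19],[12,0],[16,13],[19,19],[33,20],[39,13],[48,0]]
[[11,19],[12,0],[16,13],[19,19],[33,20],[39,13],[48,0]]
[[11,19],[12,0],[16,13],[19,19],[33,20],[39,13],[48,0]]
[[11,19],[12,0],[16,13],[19,19],[33,20],[39,13],[48,0]]
[[6,1],[11,19],[12,0],[16,13],[19,19],[33,20],[39,13],[48,0]]
[[6,1],[11,19],[12,11],[13,0],[16,13],[19,19],[33,20],[39,13],[48,0]]
[[6,1],[11,19],[12,11],[13,0],[16,13],[19,19],[33,20],[39,13],[48,0]]
[[6,1],[11,19],[12,11],[13,0],[16,13],[19,19],[33,20],[39,13],[48,0]]
[[6,1],[11,19],[12,11],[13,0],[16,13],[19,19],[33,20],[39,13],[48,0]]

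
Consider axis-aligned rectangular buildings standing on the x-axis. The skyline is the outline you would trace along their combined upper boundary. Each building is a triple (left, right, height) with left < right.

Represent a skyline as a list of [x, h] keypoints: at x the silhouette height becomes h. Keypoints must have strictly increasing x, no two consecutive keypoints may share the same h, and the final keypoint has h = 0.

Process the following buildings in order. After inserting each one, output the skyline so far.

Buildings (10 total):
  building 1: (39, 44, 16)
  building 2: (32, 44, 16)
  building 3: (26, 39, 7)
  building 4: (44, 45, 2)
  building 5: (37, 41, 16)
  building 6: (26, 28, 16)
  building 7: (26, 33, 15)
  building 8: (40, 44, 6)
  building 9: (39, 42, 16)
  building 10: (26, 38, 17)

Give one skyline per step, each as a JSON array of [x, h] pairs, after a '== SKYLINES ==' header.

== SKYLINES ==
[[39,16],[44,0]]
[[32,16],[44,0]]
[[26,7],[32,16],[44,0]]
[[26,7],[32,16],[44,2],[45,0]]
[[26,7],[32,16],[44,2],[45,0]]
[[26,16],[28,7],[32,16],[44,2],[45,0]]
[[26,16],[28,15],[32,16],[44,2],[45,0]]
[[26,16],[28,15],[32,16],[44,2],[45,0]]
[[26,16],[28,15],[32,16],[44,2],[45,0]]
[[26,17],[38,16],[44,2],[45,0]]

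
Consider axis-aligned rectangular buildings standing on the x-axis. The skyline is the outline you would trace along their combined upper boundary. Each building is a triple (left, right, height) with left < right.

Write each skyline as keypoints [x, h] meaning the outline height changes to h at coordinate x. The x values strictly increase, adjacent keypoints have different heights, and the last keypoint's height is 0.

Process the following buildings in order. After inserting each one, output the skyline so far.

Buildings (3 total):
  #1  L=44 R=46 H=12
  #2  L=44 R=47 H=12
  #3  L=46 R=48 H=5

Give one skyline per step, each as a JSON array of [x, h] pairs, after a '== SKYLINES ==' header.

== SKYLINES ==
[[44,12],[46,0]]
[[44,12],[47,0]]
[[44,12],[47,5],[48,0]]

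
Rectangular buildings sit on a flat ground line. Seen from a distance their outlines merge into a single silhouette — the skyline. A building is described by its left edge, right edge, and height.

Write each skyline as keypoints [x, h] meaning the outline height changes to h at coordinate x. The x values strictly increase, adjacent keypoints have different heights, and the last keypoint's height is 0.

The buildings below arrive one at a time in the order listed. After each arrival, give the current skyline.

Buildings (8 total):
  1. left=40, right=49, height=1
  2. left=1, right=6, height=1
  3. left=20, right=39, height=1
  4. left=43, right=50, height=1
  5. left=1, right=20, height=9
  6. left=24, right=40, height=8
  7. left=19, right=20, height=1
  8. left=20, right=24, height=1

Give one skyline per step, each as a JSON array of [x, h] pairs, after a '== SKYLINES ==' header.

== SKYLINES ==
[[40,1],[49,0]]
[[1,1],[6,0],[40,1],[49,0]]
[[1,1],[6,0],[20,1],[39,0],[40,1],[49,0]]
[[1,1],[6,0],[20,1],[39,0],[40,1],[50,0]]
[[1,9],[20,1],[39,0],[40,1],[50,0]]
[[1,9],[20,1],[24,8],[40,1],[50,0]]
[[1,9],[20,1],[24,8],[40,1],[50,0]]
[[1,9],[20,1],[24,8],[40,1],[50,0]]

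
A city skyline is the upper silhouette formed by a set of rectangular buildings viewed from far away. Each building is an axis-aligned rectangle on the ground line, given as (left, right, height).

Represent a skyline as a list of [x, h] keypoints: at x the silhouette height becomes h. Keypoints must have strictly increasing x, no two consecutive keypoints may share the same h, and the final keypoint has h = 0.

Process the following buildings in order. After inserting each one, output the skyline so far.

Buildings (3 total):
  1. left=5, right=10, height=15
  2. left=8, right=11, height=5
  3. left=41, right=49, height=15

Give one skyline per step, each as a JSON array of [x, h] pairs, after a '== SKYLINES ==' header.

== SKYLINES ==
[[5,15],[10,0]]
[[5,15],[10,5],[11,0]]
[[5,15],[10,5],[11,0],[41,15],[49,0]]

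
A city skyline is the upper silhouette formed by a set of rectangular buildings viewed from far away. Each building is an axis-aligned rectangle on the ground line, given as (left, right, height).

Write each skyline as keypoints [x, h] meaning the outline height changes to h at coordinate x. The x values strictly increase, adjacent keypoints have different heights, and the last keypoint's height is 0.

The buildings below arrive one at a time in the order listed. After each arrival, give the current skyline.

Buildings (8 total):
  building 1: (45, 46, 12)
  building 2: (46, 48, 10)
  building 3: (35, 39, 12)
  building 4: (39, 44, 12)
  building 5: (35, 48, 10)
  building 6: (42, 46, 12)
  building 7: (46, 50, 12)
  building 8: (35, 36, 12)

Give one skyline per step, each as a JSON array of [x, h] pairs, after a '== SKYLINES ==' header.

== SKYLINES ==
[[45,12],[46,0]]
[[45,12],[46,10],[48,0]]
[[35,12],[39,0],[45,12],[46,10],[48,0]]
[[35,12],[44,0],[45,12],[46,10],[48,0]]
[[35,12],[44,10],[45,12],[46,10],[48,0]]
[[35,12],[46,10],[48,0]]
[[35,12],[50,0]]
[[35,12],[50,0]]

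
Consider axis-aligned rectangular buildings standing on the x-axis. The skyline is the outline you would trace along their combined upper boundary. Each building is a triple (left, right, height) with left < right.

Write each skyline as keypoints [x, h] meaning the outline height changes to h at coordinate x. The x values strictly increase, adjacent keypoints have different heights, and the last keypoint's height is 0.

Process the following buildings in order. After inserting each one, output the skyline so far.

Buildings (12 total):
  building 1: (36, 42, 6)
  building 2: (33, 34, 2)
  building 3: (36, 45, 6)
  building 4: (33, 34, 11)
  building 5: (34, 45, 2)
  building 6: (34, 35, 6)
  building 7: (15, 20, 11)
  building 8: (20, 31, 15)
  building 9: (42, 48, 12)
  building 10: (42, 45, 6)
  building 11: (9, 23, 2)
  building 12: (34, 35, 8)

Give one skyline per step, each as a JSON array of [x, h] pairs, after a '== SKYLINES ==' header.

== SKYLINES ==
[[36,6],[42,0]]
[[33,2],[34,0],[36,6],[42,0]]
[[33,2],[34,0],[36,6],[45,0]]
[[33,11],[34,0],[36,6],[45,0]]
[[33,11],[34,2],[36,6],[45,0]]
[[33,11],[34,6],[35,2],[36,6],[45,0]]
[[15,11],[20,0],[33,11],[34,6],[35,2],[36,6],[45,0]]
[[15,11],[20,15],[31,0],[33,11],[34,6],[35,2],[36,6],[45,0]]
[[15,11],[20,15],[31,0],[33,11],[34,6],[35,2],[36,6],[42,12],[48,0]]
[[15,11],[20,15],[31,0],[33,11],[34,6],[35,2],[36,6],[42,12],[48,0]]
[[9,2],[15,11],[20,15],[31,0],[33,11],[34,6],[35,2],[36,6],[42,12],[48,0]]
[[9,2],[15,11],[20,15],[31,0],[33,11],[34,8],[35,2],[36,6],[42,12],[48,0]]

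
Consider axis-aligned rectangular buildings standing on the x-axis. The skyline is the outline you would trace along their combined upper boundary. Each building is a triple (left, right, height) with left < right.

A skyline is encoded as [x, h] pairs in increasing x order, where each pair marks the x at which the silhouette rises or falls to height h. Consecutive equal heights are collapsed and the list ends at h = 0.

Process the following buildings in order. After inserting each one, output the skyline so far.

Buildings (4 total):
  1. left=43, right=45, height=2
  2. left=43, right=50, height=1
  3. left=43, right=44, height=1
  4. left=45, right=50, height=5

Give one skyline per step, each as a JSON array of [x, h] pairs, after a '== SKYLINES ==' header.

== SKYLINES ==
[[43,2],[45,0]]
[[43,2],[45,1],[50,0]]
[[43,2],[45,1],[50,0]]
[[43,2],[45,5],[50,0]]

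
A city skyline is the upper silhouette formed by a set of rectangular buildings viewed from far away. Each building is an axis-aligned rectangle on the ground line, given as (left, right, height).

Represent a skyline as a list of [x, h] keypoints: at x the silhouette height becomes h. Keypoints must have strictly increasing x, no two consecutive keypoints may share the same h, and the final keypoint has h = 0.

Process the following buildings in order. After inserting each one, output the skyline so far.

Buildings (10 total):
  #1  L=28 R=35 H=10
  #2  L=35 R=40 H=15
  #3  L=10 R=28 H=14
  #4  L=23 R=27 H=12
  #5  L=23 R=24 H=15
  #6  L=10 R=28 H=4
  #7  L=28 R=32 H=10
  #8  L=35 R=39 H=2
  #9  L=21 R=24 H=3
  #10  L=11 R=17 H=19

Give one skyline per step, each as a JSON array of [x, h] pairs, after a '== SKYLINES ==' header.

== SKYLINES ==
[[28,10],[35,0]]
[[28,10],[35,15],[40,0]]
[[10,14],[28,10],[35,15],[40,0]]
[[10,14],[28,10],[35,15],[40,0]]
[[10,14],[23,15],[24,14],[28,10],[35,15],[40,0]]
[[10,14],[23,15],[24,14],[28,10],[35,15],[40,0]]
[[10,14],[23,15],[24,14],[28,10],[35,15],[40,0]]
[[10,14],[23,15],[24,14],[28,10],[35,15],[40,0]]
[[10,14],[23,15],[24,14],[28,10],[35,15],[40,0]]
[[10,14],[11,19],[17,14],[23,15],[24,14],[28,10],[35,15],[40,0]]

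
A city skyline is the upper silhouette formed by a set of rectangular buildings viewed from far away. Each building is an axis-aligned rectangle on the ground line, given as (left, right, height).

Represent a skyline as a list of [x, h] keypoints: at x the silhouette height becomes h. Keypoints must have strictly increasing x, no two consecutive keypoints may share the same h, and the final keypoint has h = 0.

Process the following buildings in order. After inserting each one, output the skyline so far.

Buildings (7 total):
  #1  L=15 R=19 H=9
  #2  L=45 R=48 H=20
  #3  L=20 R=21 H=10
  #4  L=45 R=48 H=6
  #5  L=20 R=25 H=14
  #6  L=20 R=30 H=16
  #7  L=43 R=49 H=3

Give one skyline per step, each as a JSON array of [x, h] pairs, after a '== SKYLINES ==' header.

== SKYLINES ==
[[15,9],[19,0]]
[[15,9],[19,0],[45,20],[48,0]]
[[15,9],[19,0],[20,10],[21,0],[45,20],[48,0]]
[[15,9],[19,0],[20,10],[21,0],[45,20],[48,0]]
[[15,9],[19,0],[20,14],[25,0],[45,20],[48,0]]
[[15,9],[19,0],[20,16],[30,0],[45,20],[48,0]]
[[15,9],[19,0],[20,16],[30,0],[43,3],[45,20],[48,3],[49,0]]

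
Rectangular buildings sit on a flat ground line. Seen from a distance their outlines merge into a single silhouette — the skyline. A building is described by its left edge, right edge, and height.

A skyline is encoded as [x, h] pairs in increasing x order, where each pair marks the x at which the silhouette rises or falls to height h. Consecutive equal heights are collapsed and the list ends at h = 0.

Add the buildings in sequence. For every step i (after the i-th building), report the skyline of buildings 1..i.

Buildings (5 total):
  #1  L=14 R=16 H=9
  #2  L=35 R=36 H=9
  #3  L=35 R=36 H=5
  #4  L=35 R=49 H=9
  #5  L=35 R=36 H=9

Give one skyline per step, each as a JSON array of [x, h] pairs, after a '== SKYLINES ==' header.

== SKYLINES ==
[[14,9],[16,0]]
[[14,9],[16,0],[35,9],[36,0]]
[[14,9],[16,0],[35,9],[36,0]]
[[14,9],[16,0],[35,9],[49,0]]
[[14,9],[16,0],[35,9],[49,0]]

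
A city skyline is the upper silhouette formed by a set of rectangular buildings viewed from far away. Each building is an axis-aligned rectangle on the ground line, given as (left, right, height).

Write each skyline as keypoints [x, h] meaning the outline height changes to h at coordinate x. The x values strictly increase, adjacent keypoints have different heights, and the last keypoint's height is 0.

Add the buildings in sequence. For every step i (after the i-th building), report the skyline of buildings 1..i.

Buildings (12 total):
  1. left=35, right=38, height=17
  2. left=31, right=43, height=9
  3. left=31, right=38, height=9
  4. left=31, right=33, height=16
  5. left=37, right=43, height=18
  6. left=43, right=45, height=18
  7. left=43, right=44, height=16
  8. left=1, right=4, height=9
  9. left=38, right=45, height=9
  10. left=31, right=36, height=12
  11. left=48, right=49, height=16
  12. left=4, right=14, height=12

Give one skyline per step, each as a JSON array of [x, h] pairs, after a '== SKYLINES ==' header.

== SKYLINES ==
[[35,17],[38,0]]
[[31,9],[35,17],[38,9],[43,0]]
[[31,9],[35,17],[38,9],[43,0]]
[[31,16],[33,9],[35,17],[38,9],[43,0]]
[[31,16],[33,9],[35,17],[37,18],[43,0]]
[[31,16],[33,9],[35,17],[37,18],[45,0]]
[[31,16],[33,9],[35,17],[37,18],[45,0]]
[[1,9],[4,0],[31,16],[33,9],[35,17],[37,18],[45,0]]
[[1,9],[4,0],[31,16],[33,9],[35,17],[37,18],[45,0]]
[[1,9],[4,0],[31,16],[33,12],[35,17],[37,18],[45,0]]
[[1,9],[4,0],[31,16],[33,12],[35,17],[37,18],[45,0],[48,16],[49,0]]
[[1,9],[4,12],[14,0],[31,16],[33,12],[35,17],[37,18],[45,0],[48,16],[49,0]]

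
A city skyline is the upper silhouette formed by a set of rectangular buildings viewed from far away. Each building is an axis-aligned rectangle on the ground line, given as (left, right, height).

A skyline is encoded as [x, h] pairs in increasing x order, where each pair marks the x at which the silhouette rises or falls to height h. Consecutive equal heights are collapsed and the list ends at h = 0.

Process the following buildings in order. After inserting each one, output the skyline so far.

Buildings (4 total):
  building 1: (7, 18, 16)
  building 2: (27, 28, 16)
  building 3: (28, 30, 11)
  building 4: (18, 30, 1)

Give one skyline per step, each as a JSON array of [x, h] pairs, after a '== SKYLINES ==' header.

== SKYLINES ==
[[7,16],[18,0]]
[[7,16],[18,0],[27,16],[28,0]]
[[7,16],[18,0],[27,16],[28,11],[30,0]]
[[7,16],[18,1],[27,16],[28,11],[30,0]]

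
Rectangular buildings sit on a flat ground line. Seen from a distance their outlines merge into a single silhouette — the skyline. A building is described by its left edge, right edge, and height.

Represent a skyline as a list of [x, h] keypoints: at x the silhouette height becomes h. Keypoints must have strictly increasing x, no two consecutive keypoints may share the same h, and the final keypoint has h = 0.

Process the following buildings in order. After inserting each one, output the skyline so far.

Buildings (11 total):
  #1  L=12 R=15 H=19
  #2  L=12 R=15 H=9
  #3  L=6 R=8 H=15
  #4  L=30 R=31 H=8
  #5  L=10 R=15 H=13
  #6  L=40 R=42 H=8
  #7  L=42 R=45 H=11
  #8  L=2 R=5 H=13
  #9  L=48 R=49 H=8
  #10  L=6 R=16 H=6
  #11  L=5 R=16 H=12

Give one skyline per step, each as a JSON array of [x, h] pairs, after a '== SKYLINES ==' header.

== SKYLINES ==
[[12,19],[15,0]]
[[12,19],[15,0]]
[[6,15],[8,0],[12,19],[15,0]]
[[6,15],[8,0],[12,19],[15,0],[30,8],[31,0]]
[[6,15],[8,0],[10,13],[12,19],[15,0],[30,8],[31,0]]
[[6,15],[8,0],[10,13],[12,19],[15,0],[30,8],[31,0],[40,8],[42,0]]
[[6,15],[8,0],[10,13],[12,19],[15,0],[30,8],[31,0],[40,8],[42,11],[45,0]]
[[2,13],[5,0],[6,15],[8,0],[10,13],[12,19],[15,0],[30,8],[31,0],[40,8],[42,11],[45,0]]
[[2,13],[5,0],[6,15],[8,0],[10,13],[12,19],[15,0],[30,8],[31,0],[40,8],[42,11],[45,0],[48,8],[49,0]]
[[2,13],[5,0],[6,15],[8,6],[10,13],[12,19],[15,6],[16,0],[30,8],[31,0],[40,8],[42,11],[45,0],[48,8],[49,0]]
[[2,13],[5,12],[6,15],[8,12],[10,13],[12,19],[15,12],[16,0],[30,8],[31,0],[40,8],[42,11],[45,0],[48,8],[49,0]]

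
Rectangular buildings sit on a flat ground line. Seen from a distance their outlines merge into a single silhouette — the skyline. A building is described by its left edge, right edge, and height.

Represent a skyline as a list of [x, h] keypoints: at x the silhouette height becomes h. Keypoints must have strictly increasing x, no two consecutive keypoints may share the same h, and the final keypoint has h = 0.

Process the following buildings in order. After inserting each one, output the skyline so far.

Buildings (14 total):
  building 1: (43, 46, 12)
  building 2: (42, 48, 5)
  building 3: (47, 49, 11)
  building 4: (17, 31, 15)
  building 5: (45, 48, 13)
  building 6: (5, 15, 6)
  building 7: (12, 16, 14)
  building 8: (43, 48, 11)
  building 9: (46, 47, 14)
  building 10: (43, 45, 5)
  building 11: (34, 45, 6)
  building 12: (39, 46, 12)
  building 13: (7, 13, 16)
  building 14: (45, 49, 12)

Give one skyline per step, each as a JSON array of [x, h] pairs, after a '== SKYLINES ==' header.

== SKYLINES ==
[[43,12],[46,0]]
[[42,5],[43,12],[46,5],[48,0]]
[[42,5],[43,12],[46,5],[47,11],[49,0]]
[[17,15],[31,0],[42,5],[43,12],[46,5],[47,11],[49,0]]
[[17,15],[31,0],[42,5],[43,12],[45,13],[48,11],[49,0]]
[[5,6],[15,0],[17,15],[31,0],[42,5],[43,12],[45,13],[48,11],[49,0]]
[[5,6],[12,14],[16,0],[17,15],[31,0],[42,5],[43,12],[45,13],[48,11],[49,0]]
[[5,6],[12,14],[16,0],[17,15],[31,0],[42,5],[43,12],[45,13],[48,11],[49,0]]
[[5,6],[12,14],[16,0],[17,15],[31,0],[42,5],[43,12],[45,13],[46,14],[47,13],[48,11],[49,0]]
[[5,6],[12,14],[16,0],[17,15],[31,0],[42,5],[43,12],[45,13],[46,14],[47,13],[48,11],[49,0]]
[[5,6],[12,14],[16,0],[17,15],[31,0],[34,6],[43,12],[45,13],[46,14],[47,13],[48,11],[49,0]]
[[5,6],[12,14],[16,0],[17,15],[31,0],[34,6],[39,12],[45,13],[46,14],[47,13],[48,11],[49,0]]
[[5,6],[7,16],[13,14],[16,0],[17,15],[31,0],[34,6],[39,12],[45,13],[46,14],[47,13],[48,11],[49,0]]
[[5,6],[7,16],[13,14],[16,0],[17,15],[31,0],[34,6],[39,12],[45,13],[46,14],[47,13],[48,12],[49,0]]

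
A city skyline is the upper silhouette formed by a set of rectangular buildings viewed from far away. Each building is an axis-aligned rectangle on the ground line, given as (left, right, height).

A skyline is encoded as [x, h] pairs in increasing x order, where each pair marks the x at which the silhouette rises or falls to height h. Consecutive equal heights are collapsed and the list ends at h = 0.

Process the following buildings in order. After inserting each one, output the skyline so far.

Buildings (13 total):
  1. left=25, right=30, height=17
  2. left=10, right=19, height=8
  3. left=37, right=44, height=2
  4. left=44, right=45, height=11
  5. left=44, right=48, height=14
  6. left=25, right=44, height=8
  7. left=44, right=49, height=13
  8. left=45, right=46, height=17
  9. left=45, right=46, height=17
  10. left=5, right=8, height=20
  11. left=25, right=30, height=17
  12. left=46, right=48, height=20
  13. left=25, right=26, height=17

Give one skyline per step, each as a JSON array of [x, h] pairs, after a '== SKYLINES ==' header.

== SKYLINES ==
[[25,17],[30,0]]
[[10,8],[19,0],[25,17],[30,0]]
[[10,8],[19,0],[25,17],[30,0],[37,2],[44,0]]
[[10,8],[19,0],[25,17],[30,0],[37,2],[44,11],[45,0]]
[[10,8],[19,0],[25,17],[30,0],[37,2],[44,14],[48,0]]
[[10,8],[19,0],[25,17],[30,8],[44,14],[48,0]]
[[10,8],[19,0],[25,17],[30,8],[44,14],[48,13],[49,0]]
[[10,8],[19,0],[25,17],[30,8],[44,14],[45,17],[46,14],[48,13],[49,0]]
[[10,8],[19,0],[25,17],[30,8],[44,14],[45,17],[46,14],[48,13],[49,0]]
[[5,20],[8,0],[10,8],[19,0],[25,17],[30,8],[44,14],[45,17],[46,14],[48,13],[49,0]]
[[5,20],[8,0],[10,8],[19,0],[25,17],[30,8],[44,14],[45,17],[46,14],[48,13],[49,0]]
[[5,20],[8,0],[10,8],[19,0],[25,17],[30,8],[44,14],[45,17],[46,20],[48,13],[49,0]]
[[5,20],[8,0],[10,8],[19,0],[25,17],[30,8],[44,14],[45,17],[46,20],[48,13],[49,0]]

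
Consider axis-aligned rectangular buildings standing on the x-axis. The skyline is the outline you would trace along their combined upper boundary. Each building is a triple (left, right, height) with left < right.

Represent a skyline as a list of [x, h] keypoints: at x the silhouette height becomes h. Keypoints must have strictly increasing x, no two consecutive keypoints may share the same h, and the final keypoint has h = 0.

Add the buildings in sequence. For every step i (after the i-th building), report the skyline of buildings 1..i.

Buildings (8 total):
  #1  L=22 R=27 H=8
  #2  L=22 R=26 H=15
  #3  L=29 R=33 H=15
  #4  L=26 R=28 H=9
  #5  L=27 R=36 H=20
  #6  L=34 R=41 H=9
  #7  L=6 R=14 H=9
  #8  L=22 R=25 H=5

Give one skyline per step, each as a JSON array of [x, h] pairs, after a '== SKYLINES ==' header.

== SKYLINES ==
[[22,8],[27,0]]
[[22,15],[26,8],[27,0]]
[[22,15],[26,8],[27,0],[29,15],[33,0]]
[[22,15],[26,9],[28,0],[29,15],[33,0]]
[[22,15],[26,9],[27,20],[36,0]]
[[22,15],[26,9],[27,20],[36,9],[41,0]]
[[6,9],[14,0],[22,15],[26,9],[27,20],[36,9],[41,0]]
[[6,9],[14,0],[22,15],[26,9],[27,20],[36,9],[41,0]]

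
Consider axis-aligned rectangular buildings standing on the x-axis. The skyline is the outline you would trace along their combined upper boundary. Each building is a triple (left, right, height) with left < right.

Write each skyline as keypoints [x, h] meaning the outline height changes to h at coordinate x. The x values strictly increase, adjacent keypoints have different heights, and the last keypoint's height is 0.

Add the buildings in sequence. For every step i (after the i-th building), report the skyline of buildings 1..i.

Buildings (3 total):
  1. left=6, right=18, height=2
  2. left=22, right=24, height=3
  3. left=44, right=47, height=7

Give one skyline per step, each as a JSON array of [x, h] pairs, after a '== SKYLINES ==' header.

== SKYLINES ==
[[6,2],[18,0]]
[[6,2],[18,0],[22,3],[24,0]]
[[6,2],[18,0],[22,3],[24,0],[44,7],[47,0]]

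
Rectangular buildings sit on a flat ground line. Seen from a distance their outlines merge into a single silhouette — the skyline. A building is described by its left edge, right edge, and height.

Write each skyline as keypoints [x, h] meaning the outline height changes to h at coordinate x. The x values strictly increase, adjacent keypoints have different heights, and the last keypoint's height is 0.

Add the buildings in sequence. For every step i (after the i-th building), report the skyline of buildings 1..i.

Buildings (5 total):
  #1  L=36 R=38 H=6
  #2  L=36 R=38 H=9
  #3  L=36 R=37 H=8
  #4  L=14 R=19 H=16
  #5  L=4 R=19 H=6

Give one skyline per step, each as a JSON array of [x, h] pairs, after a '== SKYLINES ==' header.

== SKYLINES ==
[[36,6],[38,0]]
[[36,9],[38,0]]
[[36,9],[38,0]]
[[14,16],[19,0],[36,9],[38,0]]
[[4,6],[14,16],[19,0],[36,9],[38,0]]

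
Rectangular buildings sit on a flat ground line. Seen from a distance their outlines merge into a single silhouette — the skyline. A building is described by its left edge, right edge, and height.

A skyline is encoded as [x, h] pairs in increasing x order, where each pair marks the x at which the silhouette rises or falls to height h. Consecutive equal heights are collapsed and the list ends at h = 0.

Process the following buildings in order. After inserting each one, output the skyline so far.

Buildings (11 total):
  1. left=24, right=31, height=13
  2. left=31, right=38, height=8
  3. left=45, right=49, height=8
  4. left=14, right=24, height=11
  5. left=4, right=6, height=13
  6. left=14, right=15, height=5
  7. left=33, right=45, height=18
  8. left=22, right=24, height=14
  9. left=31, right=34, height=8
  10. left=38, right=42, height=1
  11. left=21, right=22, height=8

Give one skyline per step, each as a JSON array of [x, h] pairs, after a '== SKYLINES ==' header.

== SKYLINES ==
[[24,13],[31,0]]
[[24,13],[31,8],[38,0]]
[[24,13],[31,8],[38,0],[45,8],[49,0]]
[[14,11],[24,13],[31,8],[38,0],[45,8],[49,0]]
[[4,13],[6,0],[14,11],[24,13],[31,8],[38,0],[45,8],[49,0]]
[[4,13],[6,0],[14,11],[24,13],[31,8],[38,0],[45,8],[49,0]]
[[4,13],[6,0],[14,11],[24,13],[31,8],[33,18],[45,8],[49,0]]
[[4,13],[6,0],[14,11],[22,14],[24,13],[31,8],[33,18],[45,8],[49,0]]
[[4,13],[6,0],[14,11],[22,14],[24,13],[31,8],[33,18],[45,8],[49,0]]
[[4,13],[6,0],[14,11],[22,14],[24,13],[31,8],[33,18],[45,8],[49,0]]
[[4,13],[6,0],[14,11],[22,14],[24,13],[31,8],[33,18],[45,8],[49,0]]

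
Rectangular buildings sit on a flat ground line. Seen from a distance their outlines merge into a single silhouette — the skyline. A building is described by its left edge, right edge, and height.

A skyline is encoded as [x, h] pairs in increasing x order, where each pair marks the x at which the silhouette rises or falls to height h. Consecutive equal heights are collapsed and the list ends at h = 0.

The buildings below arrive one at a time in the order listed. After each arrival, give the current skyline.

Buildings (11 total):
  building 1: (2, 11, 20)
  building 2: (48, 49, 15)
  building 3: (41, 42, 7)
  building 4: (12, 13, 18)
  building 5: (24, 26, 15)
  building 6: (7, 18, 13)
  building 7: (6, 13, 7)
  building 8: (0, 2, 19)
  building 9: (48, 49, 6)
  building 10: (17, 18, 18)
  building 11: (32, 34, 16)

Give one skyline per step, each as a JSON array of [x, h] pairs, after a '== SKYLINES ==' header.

== SKYLINES ==
[[2,20],[11,0]]
[[2,20],[11,0],[48,15],[49,0]]
[[2,20],[11,0],[41,7],[42,0],[48,15],[49,0]]
[[2,20],[11,0],[12,18],[13,0],[41,7],[42,0],[48,15],[49,0]]
[[2,20],[11,0],[12,18],[13,0],[24,15],[26,0],[41,7],[42,0],[48,15],[49,0]]
[[2,20],[11,13],[12,18],[13,13],[18,0],[24,15],[26,0],[41,7],[42,0],[48,15],[49,0]]
[[2,20],[11,13],[12,18],[13,13],[18,0],[24,15],[26,0],[41,7],[42,0],[48,15],[49,0]]
[[0,19],[2,20],[11,13],[12,18],[13,13],[18,0],[24,15],[26,0],[41,7],[42,0],[48,15],[49,0]]
[[0,19],[2,20],[11,13],[12,18],[13,13],[18,0],[24,15],[26,0],[41,7],[42,0],[48,15],[49,0]]
[[0,19],[2,20],[11,13],[12,18],[13,13],[17,18],[18,0],[24,15],[26,0],[41,7],[42,0],[48,15],[49,0]]
[[0,19],[2,20],[11,13],[12,18],[13,13],[17,18],[18,0],[24,15],[26,0],[32,16],[34,0],[41,7],[42,0],[48,15],[49,0]]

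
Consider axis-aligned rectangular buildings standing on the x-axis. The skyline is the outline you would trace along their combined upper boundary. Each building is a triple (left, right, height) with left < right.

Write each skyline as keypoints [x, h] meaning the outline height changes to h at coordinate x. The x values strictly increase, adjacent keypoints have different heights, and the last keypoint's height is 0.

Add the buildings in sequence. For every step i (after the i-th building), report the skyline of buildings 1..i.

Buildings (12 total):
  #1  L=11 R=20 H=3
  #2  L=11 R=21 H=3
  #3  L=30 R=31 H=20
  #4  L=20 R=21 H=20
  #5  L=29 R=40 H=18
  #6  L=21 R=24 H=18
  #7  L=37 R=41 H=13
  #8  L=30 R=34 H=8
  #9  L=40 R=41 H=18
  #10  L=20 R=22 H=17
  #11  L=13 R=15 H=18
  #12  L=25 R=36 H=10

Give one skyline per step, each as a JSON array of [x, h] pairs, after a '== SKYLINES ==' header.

== SKYLINES ==
[[11,3],[20,0]]
[[11,3],[21,0]]
[[11,3],[21,0],[30,20],[31,0]]
[[11,3],[20,20],[21,0],[30,20],[31,0]]
[[11,3],[20,20],[21,0],[29,18],[30,20],[31,18],[40,0]]
[[11,3],[20,20],[21,18],[24,0],[29,18],[30,20],[31,18],[40,0]]
[[11,3],[20,20],[21,18],[24,0],[29,18],[30,20],[31,18],[40,13],[41,0]]
[[11,3],[20,20],[21,18],[24,0],[29,18],[30,20],[31,18],[40,13],[41,0]]
[[11,3],[20,20],[21,18],[24,0],[29,18],[30,20],[31,18],[41,0]]
[[11,3],[20,20],[21,18],[24,0],[29,18],[30,20],[31,18],[41,0]]
[[11,3],[13,18],[15,3],[20,20],[21,18],[24,0],[29,18],[30,20],[31,18],[41,0]]
[[11,3],[13,18],[15,3],[20,20],[21,18],[24,0],[25,10],[29,18],[30,20],[31,18],[41,0]]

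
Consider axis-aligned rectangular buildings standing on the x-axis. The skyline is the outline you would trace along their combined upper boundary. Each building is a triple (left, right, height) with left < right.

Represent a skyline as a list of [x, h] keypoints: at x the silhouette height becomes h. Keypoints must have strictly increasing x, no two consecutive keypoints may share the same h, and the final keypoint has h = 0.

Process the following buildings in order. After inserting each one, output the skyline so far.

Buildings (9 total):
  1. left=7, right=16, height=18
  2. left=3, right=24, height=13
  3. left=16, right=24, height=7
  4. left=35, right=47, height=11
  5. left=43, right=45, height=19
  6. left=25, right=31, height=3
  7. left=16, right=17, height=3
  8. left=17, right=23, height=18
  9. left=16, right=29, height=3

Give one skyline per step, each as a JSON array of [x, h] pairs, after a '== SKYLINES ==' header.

== SKYLINES ==
[[7,18],[16,0]]
[[3,13],[7,18],[16,13],[24,0]]
[[3,13],[7,18],[16,13],[24,0]]
[[3,13],[7,18],[16,13],[24,0],[35,11],[47,0]]
[[3,13],[7,18],[16,13],[24,0],[35,11],[43,19],[45,11],[47,0]]
[[3,13],[7,18],[16,13],[24,0],[25,3],[31,0],[35,11],[43,19],[45,11],[47,0]]
[[3,13],[7,18],[16,13],[24,0],[25,3],[31,0],[35,11],[43,19],[45,11],[47,0]]
[[3,13],[7,18],[16,13],[17,18],[23,13],[24,0],[25,3],[31,0],[35,11],[43,19],[45,11],[47,0]]
[[3,13],[7,18],[16,13],[17,18],[23,13],[24,3],[31,0],[35,11],[43,19],[45,11],[47,0]]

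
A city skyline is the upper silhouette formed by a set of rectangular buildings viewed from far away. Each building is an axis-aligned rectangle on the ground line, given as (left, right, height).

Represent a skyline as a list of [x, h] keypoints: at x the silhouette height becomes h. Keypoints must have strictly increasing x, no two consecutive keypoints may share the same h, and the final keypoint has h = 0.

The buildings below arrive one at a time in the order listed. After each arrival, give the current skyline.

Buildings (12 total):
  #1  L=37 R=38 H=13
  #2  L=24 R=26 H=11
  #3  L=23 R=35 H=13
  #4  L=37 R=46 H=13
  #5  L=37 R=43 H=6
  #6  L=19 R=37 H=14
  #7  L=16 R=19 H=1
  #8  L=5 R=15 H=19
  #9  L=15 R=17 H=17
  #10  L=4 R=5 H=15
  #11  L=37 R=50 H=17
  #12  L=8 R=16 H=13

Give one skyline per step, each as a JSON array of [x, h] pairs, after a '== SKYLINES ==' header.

== SKYLINES ==
[[37,13],[38,0]]
[[24,11],[26,0],[37,13],[38,0]]
[[23,13],[35,0],[37,13],[38,0]]
[[23,13],[35,0],[37,13],[46,0]]
[[23,13],[35,0],[37,13],[46,0]]
[[19,14],[37,13],[46,0]]
[[16,1],[19,14],[37,13],[46,0]]
[[5,19],[15,0],[16,1],[19,14],[37,13],[46,0]]
[[5,19],[15,17],[17,1],[19,14],[37,13],[46,0]]
[[4,15],[5,19],[15,17],[17,1],[19,14],[37,13],[46,0]]
[[4,15],[5,19],[15,17],[17,1],[19,14],[37,17],[50,0]]
[[4,15],[5,19],[15,17],[17,1],[19,14],[37,17],[50,0]]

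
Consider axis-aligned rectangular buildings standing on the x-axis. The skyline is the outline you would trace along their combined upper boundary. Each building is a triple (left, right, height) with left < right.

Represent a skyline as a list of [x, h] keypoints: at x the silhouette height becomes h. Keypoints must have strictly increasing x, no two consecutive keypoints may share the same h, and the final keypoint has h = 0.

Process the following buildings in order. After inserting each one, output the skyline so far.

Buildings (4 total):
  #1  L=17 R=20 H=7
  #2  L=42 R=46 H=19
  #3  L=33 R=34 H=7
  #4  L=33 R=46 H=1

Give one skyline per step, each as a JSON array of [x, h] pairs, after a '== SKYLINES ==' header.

== SKYLINES ==
[[17,7],[20,0]]
[[17,7],[20,0],[42,19],[46,0]]
[[17,7],[20,0],[33,7],[34,0],[42,19],[46,0]]
[[17,7],[20,0],[33,7],[34,1],[42,19],[46,0]]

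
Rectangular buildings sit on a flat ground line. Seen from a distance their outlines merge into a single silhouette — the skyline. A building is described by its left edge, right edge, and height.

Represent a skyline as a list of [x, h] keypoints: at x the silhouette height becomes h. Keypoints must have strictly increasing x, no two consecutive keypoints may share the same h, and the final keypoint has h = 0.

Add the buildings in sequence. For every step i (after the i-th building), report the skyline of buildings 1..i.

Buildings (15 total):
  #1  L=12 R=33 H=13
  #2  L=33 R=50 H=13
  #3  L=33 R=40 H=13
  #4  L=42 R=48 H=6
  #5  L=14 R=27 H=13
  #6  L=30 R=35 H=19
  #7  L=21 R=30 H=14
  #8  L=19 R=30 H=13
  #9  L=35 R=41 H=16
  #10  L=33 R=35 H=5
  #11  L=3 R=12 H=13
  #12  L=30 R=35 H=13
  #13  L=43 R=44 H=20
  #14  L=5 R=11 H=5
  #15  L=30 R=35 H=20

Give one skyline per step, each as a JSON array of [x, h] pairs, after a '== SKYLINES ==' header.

== SKYLINES ==
[[12,13],[33,0]]
[[12,13],[50,0]]
[[12,13],[50,0]]
[[12,13],[50,0]]
[[12,13],[50,0]]
[[12,13],[30,19],[35,13],[50,0]]
[[12,13],[21,14],[30,19],[35,13],[50,0]]
[[12,13],[21,14],[30,19],[35,13],[50,0]]
[[12,13],[21,14],[30,19],[35,16],[41,13],[50,0]]
[[12,13],[21,14],[30,19],[35,16],[41,13],[50,0]]
[[3,13],[21,14],[30,19],[35,16],[41,13],[50,0]]
[[3,13],[21,14],[30,19],[35,16],[41,13],[50,0]]
[[3,13],[21,14],[30,19],[35,16],[41,13],[43,20],[44,13],[50,0]]
[[3,13],[21,14],[30,19],[35,16],[41,13],[43,20],[44,13],[50,0]]
[[3,13],[21,14],[30,20],[35,16],[41,13],[43,20],[44,13],[50,0]]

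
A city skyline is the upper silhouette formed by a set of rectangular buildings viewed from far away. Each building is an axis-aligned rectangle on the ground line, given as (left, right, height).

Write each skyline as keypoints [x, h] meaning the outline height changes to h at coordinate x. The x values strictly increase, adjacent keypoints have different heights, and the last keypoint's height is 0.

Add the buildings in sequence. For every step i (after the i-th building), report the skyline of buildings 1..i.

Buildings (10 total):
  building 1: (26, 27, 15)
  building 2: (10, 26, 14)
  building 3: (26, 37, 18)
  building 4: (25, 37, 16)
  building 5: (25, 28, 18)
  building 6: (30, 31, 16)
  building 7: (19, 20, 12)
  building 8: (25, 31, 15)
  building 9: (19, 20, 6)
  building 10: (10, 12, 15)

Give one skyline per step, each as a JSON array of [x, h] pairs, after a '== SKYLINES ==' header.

== SKYLINES ==
[[26,15],[27,0]]
[[10,14],[26,15],[27,0]]
[[10,14],[26,18],[37,0]]
[[10,14],[25,16],[26,18],[37,0]]
[[10,14],[25,18],[37,0]]
[[10,14],[25,18],[37,0]]
[[10,14],[25,18],[37,0]]
[[10,14],[25,18],[37,0]]
[[10,14],[25,18],[37,0]]
[[10,15],[12,14],[25,18],[37,0]]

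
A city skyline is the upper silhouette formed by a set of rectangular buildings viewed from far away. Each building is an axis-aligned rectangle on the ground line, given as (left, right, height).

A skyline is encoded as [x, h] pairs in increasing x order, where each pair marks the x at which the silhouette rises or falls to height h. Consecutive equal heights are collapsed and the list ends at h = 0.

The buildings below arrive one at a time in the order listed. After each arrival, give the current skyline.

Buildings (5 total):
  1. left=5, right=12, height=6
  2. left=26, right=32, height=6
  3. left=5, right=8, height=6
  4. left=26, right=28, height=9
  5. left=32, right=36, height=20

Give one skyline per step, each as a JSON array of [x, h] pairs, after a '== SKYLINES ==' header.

== SKYLINES ==
[[5,6],[12,0]]
[[5,6],[12,0],[26,6],[32,0]]
[[5,6],[12,0],[26,6],[32,0]]
[[5,6],[12,0],[26,9],[28,6],[32,0]]
[[5,6],[12,0],[26,9],[28,6],[32,20],[36,0]]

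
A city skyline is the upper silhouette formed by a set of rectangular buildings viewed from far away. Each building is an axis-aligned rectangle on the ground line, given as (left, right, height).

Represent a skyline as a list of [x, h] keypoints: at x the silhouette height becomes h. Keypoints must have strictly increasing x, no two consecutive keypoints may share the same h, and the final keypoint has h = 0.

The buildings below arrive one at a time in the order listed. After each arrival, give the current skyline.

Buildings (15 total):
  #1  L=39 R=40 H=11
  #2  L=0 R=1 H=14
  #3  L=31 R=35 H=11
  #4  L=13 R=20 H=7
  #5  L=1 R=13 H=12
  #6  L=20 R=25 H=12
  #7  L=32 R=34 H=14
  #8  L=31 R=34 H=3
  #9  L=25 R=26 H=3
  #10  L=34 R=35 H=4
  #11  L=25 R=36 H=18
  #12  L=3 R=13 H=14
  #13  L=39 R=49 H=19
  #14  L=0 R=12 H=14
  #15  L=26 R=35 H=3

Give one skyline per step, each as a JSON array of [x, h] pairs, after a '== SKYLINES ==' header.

== SKYLINES ==
[[39,11],[40,0]]
[[0,14],[1,0],[39,11],[40,0]]
[[0,14],[1,0],[31,11],[35,0],[39,11],[40,0]]
[[0,14],[1,0],[13,7],[20,0],[31,11],[35,0],[39,11],[40,0]]
[[0,14],[1,12],[13,7],[20,0],[31,11],[35,0],[39,11],[40,0]]
[[0,14],[1,12],[13,7],[20,12],[25,0],[31,11],[35,0],[39,11],[40,0]]
[[0,14],[1,12],[13,7],[20,12],[25,0],[31,11],[32,14],[34,11],[35,0],[39,11],[40,0]]
[[0,14],[1,12],[13,7],[20,12],[25,0],[31,11],[32,14],[34,11],[35,0],[39,11],[40,0]]
[[0,14],[1,12],[13,7],[20,12],[25,3],[26,0],[31,11],[32,14],[34,11],[35,0],[39,11],[40,0]]
[[0,14],[1,12],[13,7],[20,12],[25,3],[26,0],[31,11],[32,14],[34,11],[35,0],[39,11],[40,0]]
[[0,14],[1,12],[13,7],[20,12],[25,18],[36,0],[39,11],[40,0]]
[[0,14],[1,12],[3,14],[13,7],[20,12],[25,18],[36,0],[39,11],[40,0]]
[[0,14],[1,12],[3,14],[13,7],[20,12],[25,18],[36,0],[39,19],[49,0]]
[[0,14],[13,7],[20,12],[25,18],[36,0],[39,19],[49,0]]
[[0,14],[13,7],[20,12],[25,18],[36,0],[39,19],[49,0]]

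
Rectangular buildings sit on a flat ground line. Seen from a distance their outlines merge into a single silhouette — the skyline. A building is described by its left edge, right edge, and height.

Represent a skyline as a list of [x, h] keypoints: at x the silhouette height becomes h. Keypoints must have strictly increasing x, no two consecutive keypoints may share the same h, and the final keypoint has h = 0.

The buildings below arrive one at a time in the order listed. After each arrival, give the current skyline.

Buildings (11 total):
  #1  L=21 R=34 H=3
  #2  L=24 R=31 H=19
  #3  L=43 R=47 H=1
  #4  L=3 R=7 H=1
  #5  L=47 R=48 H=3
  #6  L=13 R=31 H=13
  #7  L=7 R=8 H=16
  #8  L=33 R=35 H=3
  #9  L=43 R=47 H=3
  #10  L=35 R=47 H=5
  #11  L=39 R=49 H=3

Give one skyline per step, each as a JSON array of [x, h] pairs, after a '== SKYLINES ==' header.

== SKYLINES ==
[[21,3],[34,0]]
[[21,3],[24,19],[31,3],[34,0]]
[[21,3],[24,19],[31,3],[34,0],[43,1],[47,0]]
[[3,1],[7,0],[21,3],[24,19],[31,3],[34,0],[43,1],[47,0]]
[[3,1],[7,0],[21,3],[24,19],[31,3],[34,0],[43,1],[47,3],[48,0]]
[[3,1],[7,0],[13,13],[24,19],[31,3],[34,0],[43,1],[47,3],[48,0]]
[[3,1],[7,16],[8,0],[13,13],[24,19],[31,3],[34,0],[43,1],[47,3],[48,0]]
[[3,1],[7,16],[8,0],[13,13],[24,19],[31,3],[35,0],[43,1],[47,3],[48,0]]
[[3,1],[7,16],[8,0],[13,13],[24,19],[31,3],[35,0],[43,3],[48,0]]
[[3,1],[7,16],[8,0],[13,13],[24,19],[31,3],[35,5],[47,3],[48,0]]
[[3,1],[7,16],[8,0],[13,13],[24,19],[31,3],[35,5],[47,3],[49,0]]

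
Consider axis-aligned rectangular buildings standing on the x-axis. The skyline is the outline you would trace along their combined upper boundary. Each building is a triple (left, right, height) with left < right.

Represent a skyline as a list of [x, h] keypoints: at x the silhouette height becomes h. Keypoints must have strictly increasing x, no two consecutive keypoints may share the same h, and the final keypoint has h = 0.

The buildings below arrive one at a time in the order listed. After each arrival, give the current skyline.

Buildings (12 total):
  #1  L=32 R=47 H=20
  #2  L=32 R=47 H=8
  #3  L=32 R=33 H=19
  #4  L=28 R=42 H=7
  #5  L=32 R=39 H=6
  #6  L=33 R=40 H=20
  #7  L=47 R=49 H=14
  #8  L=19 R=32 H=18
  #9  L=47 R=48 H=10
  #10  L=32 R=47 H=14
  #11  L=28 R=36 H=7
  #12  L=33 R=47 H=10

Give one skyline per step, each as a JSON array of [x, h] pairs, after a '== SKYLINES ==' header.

== SKYLINES ==
[[32,20],[47,0]]
[[32,20],[47,0]]
[[32,20],[47,0]]
[[28,7],[32,20],[47,0]]
[[28,7],[32,20],[47,0]]
[[28,7],[32,20],[47,0]]
[[28,7],[32,20],[47,14],[49,0]]
[[19,18],[32,20],[47,14],[49,0]]
[[19,18],[32,20],[47,14],[49,0]]
[[19,18],[32,20],[47,14],[49,0]]
[[19,18],[32,20],[47,14],[49,0]]
[[19,18],[32,20],[47,14],[49,0]]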